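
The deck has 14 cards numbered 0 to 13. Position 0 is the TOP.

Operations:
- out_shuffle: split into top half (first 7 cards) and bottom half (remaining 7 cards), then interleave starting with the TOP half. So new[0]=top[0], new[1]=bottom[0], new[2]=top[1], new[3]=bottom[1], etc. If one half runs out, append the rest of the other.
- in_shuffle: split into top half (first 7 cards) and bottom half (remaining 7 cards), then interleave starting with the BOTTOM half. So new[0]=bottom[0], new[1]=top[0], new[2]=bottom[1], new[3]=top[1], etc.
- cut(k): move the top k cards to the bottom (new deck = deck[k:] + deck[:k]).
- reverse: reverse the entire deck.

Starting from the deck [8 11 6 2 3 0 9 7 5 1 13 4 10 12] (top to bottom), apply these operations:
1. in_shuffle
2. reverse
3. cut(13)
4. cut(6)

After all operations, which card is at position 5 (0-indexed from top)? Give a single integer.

Answer: 11

Derivation:
After op 1 (in_shuffle): [7 8 5 11 1 6 13 2 4 3 10 0 12 9]
After op 2 (reverse): [9 12 0 10 3 4 2 13 6 1 11 5 8 7]
After op 3 (cut(13)): [7 9 12 0 10 3 4 2 13 6 1 11 5 8]
After op 4 (cut(6)): [4 2 13 6 1 11 5 8 7 9 12 0 10 3]
Position 5: card 11.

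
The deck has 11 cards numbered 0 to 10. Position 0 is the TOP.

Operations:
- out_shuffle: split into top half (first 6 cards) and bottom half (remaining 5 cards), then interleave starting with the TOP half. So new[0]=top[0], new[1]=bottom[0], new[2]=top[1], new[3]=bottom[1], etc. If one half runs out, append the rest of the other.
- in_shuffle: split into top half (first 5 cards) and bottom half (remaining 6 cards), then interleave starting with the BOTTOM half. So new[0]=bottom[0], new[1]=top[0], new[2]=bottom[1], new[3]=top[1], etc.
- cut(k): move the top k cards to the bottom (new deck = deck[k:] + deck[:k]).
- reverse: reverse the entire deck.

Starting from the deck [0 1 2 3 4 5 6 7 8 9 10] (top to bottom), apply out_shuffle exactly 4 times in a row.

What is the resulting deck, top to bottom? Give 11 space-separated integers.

Answer: 0 9 7 5 3 1 10 8 6 4 2

Derivation:
After op 1 (out_shuffle): [0 6 1 7 2 8 3 9 4 10 5]
After op 2 (out_shuffle): [0 3 6 9 1 4 7 10 2 5 8]
After op 3 (out_shuffle): [0 7 3 10 6 2 9 5 1 8 4]
After op 4 (out_shuffle): [0 9 7 5 3 1 10 8 6 4 2]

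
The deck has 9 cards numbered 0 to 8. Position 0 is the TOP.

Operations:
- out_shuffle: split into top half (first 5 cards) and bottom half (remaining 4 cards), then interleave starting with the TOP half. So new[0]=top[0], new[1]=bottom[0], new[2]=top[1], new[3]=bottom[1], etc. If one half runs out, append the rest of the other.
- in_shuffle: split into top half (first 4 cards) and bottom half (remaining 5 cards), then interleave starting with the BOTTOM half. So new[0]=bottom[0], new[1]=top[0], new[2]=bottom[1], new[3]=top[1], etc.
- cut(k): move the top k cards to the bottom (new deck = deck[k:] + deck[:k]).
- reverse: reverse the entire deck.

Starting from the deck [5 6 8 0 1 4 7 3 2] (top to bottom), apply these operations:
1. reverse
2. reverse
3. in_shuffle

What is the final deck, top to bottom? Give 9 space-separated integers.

After op 1 (reverse): [2 3 7 4 1 0 8 6 5]
After op 2 (reverse): [5 6 8 0 1 4 7 3 2]
After op 3 (in_shuffle): [1 5 4 6 7 8 3 0 2]

Answer: 1 5 4 6 7 8 3 0 2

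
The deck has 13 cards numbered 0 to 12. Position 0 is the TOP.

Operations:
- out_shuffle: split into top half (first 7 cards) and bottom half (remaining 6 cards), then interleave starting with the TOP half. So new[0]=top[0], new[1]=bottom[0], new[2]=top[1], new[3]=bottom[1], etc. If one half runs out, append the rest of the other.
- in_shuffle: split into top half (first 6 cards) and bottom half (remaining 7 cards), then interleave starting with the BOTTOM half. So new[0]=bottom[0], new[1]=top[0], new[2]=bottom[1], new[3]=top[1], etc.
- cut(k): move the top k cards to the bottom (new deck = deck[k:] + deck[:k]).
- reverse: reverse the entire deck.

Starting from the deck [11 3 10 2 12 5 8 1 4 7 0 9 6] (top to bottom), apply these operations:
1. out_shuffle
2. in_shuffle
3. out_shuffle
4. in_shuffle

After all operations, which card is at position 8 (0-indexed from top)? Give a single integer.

After op 1 (out_shuffle): [11 1 3 4 10 7 2 0 12 9 5 6 8]
After op 2 (in_shuffle): [2 11 0 1 12 3 9 4 5 10 6 7 8]
After op 3 (out_shuffle): [2 4 11 5 0 10 1 6 12 7 3 8 9]
After op 4 (in_shuffle): [1 2 6 4 12 11 7 5 3 0 8 10 9]
Position 8: card 3.

Answer: 3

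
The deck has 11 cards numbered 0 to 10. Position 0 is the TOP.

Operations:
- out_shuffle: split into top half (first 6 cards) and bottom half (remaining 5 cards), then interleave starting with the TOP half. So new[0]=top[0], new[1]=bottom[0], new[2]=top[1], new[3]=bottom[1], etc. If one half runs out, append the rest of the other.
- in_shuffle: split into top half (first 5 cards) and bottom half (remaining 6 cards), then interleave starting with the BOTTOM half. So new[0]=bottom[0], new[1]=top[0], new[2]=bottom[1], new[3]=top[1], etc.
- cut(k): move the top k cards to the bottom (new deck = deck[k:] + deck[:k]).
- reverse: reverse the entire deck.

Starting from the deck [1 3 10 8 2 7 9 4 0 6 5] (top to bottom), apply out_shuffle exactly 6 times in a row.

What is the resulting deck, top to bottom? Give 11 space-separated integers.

After op 1 (out_shuffle): [1 9 3 4 10 0 8 6 2 5 7]
After op 2 (out_shuffle): [1 8 9 6 3 2 4 5 10 7 0]
After op 3 (out_shuffle): [1 4 8 5 9 10 6 7 3 0 2]
After op 4 (out_shuffle): [1 6 4 7 8 3 5 0 9 2 10]
After op 5 (out_shuffle): [1 5 6 0 4 9 7 2 8 10 3]
After op 6 (out_shuffle): [1 7 5 2 6 8 0 10 4 3 9]

Answer: 1 7 5 2 6 8 0 10 4 3 9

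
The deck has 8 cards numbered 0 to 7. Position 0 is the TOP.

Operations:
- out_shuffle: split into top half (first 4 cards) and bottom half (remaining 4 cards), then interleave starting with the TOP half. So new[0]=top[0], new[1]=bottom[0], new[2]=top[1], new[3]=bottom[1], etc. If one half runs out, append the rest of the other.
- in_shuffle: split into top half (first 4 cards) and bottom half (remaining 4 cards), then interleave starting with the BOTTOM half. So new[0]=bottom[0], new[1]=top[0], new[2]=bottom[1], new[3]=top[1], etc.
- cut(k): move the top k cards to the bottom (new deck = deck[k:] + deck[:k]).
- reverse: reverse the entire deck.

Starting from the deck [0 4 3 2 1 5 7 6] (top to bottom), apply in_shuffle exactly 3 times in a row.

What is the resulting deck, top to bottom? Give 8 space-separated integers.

Answer: 6 7 5 1 2 3 4 0

Derivation:
After op 1 (in_shuffle): [1 0 5 4 7 3 6 2]
After op 2 (in_shuffle): [7 1 3 0 6 5 2 4]
After op 3 (in_shuffle): [6 7 5 1 2 3 4 0]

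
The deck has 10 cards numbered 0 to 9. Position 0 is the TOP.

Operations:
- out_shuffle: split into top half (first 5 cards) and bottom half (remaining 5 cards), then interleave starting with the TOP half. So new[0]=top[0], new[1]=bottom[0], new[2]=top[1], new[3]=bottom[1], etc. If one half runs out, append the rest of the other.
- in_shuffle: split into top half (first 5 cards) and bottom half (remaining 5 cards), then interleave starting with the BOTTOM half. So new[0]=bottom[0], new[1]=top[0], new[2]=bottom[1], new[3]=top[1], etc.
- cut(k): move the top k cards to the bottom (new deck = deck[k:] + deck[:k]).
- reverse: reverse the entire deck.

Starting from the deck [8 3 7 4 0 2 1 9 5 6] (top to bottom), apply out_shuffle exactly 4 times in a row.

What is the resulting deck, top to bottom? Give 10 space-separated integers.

Answer: 8 0 5 4 9 7 1 3 2 6

Derivation:
After op 1 (out_shuffle): [8 2 3 1 7 9 4 5 0 6]
After op 2 (out_shuffle): [8 9 2 4 3 5 1 0 7 6]
After op 3 (out_shuffle): [8 5 9 1 2 0 4 7 3 6]
After op 4 (out_shuffle): [8 0 5 4 9 7 1 3 2 6]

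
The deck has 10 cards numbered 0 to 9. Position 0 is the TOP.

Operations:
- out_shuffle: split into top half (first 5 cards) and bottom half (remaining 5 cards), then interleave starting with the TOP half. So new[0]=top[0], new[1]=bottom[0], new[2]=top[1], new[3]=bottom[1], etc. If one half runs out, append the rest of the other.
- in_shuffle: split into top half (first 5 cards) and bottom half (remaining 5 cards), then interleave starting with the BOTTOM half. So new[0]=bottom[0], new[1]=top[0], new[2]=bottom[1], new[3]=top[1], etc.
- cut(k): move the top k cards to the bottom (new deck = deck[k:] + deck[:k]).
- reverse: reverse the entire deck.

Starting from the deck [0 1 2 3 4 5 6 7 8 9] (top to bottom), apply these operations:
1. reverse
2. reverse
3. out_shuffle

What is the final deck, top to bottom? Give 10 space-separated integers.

Answer: 0 5 1 6 2 7 3 8 4 9

Derivation:
After op 1 (reverse): [9 8 7 6 5 4 3 2 1 0]
After op 2 (reverse): [0 1 2 3 4 5 6 7 8 9]
After op 3 (out_shuffle): [0 5 1 6 2 7 3 8 4 9]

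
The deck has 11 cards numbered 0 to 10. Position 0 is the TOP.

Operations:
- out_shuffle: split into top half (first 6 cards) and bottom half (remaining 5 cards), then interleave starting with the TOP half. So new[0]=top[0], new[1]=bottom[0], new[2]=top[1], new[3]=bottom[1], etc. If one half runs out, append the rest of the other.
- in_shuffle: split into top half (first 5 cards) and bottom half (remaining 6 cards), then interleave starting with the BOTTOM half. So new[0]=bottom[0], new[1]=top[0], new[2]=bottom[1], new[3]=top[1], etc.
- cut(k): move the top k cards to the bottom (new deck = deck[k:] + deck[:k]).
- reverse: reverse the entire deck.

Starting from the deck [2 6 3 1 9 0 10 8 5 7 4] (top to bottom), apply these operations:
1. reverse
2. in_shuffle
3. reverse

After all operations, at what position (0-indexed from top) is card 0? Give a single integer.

Answer: 10

Derivation:
After op 1 (reverse): [4 7 5 8 10 0 9 1 3 6 2]
After op 2 (in_shuffle): [0 4 9 7 1 5 3 8 6 10 2]
After op 3 (reverse): [2 10 6 8 3 5 1 7 9 4 0]
Card 0 is at position 10.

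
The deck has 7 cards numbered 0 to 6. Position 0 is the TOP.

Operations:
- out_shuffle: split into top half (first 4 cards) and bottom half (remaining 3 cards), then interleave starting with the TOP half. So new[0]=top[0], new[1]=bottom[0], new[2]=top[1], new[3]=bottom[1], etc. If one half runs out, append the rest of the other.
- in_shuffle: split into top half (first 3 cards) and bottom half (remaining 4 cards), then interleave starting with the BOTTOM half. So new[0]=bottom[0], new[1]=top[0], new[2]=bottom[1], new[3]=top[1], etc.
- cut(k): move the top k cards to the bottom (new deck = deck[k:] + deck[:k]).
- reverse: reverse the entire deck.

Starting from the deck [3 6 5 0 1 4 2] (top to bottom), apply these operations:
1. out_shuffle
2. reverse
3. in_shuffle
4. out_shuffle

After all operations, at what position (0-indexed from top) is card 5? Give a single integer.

Answer: 3

Derivation:
After op 1 (out_shuffle): [3 1 6 4 5 2 0]
After op 2 (reverse): [0 2 5 4 6 1 3]
After op 3 (in_shuffle): [4 0 6 2 1 5 3]
After op 4 (out_shuffle): [4 1 0 5 6 3 2]
Card 5 is at position 3.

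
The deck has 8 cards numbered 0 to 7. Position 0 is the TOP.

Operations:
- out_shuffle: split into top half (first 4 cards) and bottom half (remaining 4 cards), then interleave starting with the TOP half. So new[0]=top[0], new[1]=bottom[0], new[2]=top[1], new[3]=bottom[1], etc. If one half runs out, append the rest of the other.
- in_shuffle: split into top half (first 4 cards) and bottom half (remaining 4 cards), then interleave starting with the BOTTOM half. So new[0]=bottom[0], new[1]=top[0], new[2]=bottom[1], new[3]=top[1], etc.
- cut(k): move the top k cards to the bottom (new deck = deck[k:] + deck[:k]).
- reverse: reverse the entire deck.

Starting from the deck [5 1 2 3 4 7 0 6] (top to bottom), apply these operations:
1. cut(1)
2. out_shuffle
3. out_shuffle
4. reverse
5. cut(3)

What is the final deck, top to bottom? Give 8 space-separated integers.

After op 1 (cut(1)): [1 2 3 4 7 0 6 5]
After op 2 (out_shuffle): [1 7 2 0 3 6 4 5]
After op 3 (out_shuffle): [1 3 7 6 2 4 0 5]
After op 4 (reverse): [5 0 4 2 6 7 3 1]
After op 5 (cut(3)): [2 6 7 3 1 5 0 4]

Answer: 2 6 7 3 1 5 0 4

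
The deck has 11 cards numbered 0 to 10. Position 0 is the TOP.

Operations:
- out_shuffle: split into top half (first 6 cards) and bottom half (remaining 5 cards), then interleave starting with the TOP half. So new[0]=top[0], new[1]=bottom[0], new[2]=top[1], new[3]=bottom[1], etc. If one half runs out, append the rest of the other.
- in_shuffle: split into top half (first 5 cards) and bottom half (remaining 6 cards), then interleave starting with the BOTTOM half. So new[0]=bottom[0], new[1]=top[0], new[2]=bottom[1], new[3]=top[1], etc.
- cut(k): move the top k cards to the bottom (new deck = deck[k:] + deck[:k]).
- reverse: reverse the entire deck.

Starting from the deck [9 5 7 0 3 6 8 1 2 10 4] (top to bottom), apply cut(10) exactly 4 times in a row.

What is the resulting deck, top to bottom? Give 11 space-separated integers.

After op 1 (cut(10)): [4 9 5 7 0 3 6 8 1 2 10]
After op 2 (cut(10)): [10 4 9 5 7 0 3 6 8 1 2]
After op 3 (cut(10)): [2 10 4 9 5 7 0 3 6 8 1]
After op 4 (cut(10)): [1 2 10 4 9 5 7 0 3 6 8]

Answer: 1 2 10 4 9 5 7 0 3 6 8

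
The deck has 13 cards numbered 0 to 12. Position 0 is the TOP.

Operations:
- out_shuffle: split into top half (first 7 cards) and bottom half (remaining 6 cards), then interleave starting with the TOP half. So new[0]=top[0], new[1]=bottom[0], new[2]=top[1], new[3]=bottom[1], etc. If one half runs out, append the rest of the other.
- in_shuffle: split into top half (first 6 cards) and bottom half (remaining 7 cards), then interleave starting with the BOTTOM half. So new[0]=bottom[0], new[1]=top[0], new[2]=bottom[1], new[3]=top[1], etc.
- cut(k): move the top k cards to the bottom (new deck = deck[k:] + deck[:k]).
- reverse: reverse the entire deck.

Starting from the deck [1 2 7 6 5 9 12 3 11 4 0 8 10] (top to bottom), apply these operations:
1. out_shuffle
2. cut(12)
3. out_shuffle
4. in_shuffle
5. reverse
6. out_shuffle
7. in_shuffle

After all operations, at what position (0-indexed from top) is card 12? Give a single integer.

After op 1 (out_shuffle): [1 3 2 11 7 4 6 0 5 8 9 10 12]
After op 2 (cut(12)): [12 1 3 2 11 7 4 6 0 5 8 9 10]
After op 3 (out_shuffle): [12 6 1 0 3 5 2 8 11 9 7 10 4]
After op 4 (in_shuffle): [2 12 8 6 11 1 9 0 7 3 10 5 4]
After op 5 (reverse): [4 5 10 3 7 0 9 1 11 6 8 12 2]
After op 6 (out_shuffle): [4 1 5 11 10 6 3 8 7 12 0 2 9]
After op 7 (in_shuffle): [3 4 8 1 7 5 12 11 0 10 2 6 9]
Card 12 is at position 6.

Answer: 6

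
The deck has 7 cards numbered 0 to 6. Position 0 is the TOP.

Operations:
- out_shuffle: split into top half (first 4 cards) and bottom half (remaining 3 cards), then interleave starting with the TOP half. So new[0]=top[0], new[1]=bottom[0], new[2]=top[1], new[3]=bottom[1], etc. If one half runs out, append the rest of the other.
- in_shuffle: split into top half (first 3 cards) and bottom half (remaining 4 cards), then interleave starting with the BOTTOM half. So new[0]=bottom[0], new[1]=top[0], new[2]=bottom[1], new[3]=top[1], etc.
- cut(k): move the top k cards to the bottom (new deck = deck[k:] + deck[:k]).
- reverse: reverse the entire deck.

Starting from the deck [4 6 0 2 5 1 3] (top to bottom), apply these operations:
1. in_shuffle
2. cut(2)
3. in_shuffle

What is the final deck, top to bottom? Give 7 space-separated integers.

Answer: 0 5 3 6 2 1 4

Derivation:
After op 1 (in_shuffle): [2 4 5 6 1 0 3]
After op 2 (cut(2)): [5 6 1 0 3 2 4]
After op 3 (in_shuffle): [0 5 3 6 2 1 4]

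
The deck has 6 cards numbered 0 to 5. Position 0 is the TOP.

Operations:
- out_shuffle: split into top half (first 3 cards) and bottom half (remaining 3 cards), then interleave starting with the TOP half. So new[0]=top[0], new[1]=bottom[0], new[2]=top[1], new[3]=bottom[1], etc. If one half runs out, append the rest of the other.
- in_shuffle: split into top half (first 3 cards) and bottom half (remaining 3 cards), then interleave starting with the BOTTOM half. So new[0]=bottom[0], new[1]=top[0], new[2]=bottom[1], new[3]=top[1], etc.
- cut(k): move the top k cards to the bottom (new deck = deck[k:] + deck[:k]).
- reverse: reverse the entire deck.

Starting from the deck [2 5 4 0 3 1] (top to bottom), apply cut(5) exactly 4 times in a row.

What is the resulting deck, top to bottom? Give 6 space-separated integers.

After op 1 (cut(5)): [1 2 5 4 0 3]
After op 2 (cut(5)): [3 1 2 5 4 0]
After op 3 (cut(5)): [0 3 1 2 5 4]
After op 4 (cut(5)): [4 0 3 1 2 5]

Answer: 4 0 3 1 2 5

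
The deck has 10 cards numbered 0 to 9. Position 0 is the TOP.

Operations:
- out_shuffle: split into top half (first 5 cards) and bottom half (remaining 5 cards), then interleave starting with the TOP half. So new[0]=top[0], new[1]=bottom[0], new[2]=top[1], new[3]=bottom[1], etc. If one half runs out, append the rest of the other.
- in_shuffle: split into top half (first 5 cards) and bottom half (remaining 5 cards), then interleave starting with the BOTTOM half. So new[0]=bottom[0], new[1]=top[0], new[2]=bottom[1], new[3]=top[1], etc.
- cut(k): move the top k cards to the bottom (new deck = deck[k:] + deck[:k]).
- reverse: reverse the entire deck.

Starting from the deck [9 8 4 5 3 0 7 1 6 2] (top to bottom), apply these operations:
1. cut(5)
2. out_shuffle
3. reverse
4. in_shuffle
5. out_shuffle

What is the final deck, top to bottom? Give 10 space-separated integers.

After op 1 (cut(5)): [0 7 1 6 2 9 8 4 5 3]
After op 2 (out_shuffle): [0 9 7 8 1 4 6 5 2 3]
After op 3 (reverse): [3 2 5 6 4 1 8 7 9 0]
After op 4 (in_shuffle): [1 3 8 2 7 5 9 6 0 4]
After op 5 (out_shuffle): [1 5 3 9 8 6 2 0 7 4]

Answer: 1 5 3 9 8 6 2 0 7 4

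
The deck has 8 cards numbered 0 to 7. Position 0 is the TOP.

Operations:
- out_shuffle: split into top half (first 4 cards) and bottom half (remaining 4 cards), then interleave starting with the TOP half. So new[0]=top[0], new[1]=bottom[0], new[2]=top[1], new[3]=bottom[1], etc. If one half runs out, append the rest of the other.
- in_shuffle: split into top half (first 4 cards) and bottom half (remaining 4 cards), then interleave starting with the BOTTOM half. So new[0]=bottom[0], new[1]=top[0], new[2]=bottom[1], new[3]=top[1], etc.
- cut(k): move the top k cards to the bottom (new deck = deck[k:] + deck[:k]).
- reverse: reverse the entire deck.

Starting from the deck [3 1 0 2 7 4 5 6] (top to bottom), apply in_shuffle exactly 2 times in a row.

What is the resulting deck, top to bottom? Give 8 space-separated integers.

After op 1 (in_shuffle): [7 3 4 1 5 0 6 2]
After op 2 (in_shuffle): [5 7 0 3 6 4 2 1]

Answer: 5 7 0 3 6 4 2 1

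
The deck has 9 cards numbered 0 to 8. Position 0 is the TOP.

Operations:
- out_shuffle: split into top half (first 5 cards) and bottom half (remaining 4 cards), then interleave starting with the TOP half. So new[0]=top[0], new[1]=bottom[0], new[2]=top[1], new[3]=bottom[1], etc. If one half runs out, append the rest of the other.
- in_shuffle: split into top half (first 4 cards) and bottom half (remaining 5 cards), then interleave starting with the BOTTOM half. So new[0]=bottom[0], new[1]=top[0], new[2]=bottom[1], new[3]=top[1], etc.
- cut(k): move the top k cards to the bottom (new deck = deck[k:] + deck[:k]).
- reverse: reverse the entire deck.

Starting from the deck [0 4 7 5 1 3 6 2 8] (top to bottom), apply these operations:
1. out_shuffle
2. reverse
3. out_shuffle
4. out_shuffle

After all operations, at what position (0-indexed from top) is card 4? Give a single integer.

Answer: 6

Derivation:
After op 1 (out_shuffle): [0 3 4 6 7 2 5 8 1]
After op 2 (reverse): [1 8 5 2 7 6 4 3 0]
After op 3 (out_shuffle): [1 6 8 4 5 3 2 0 7]
After op 4 (out_shuffle): [1 3 6 2 8 0 4 7 5]
Card 4 is at position 6.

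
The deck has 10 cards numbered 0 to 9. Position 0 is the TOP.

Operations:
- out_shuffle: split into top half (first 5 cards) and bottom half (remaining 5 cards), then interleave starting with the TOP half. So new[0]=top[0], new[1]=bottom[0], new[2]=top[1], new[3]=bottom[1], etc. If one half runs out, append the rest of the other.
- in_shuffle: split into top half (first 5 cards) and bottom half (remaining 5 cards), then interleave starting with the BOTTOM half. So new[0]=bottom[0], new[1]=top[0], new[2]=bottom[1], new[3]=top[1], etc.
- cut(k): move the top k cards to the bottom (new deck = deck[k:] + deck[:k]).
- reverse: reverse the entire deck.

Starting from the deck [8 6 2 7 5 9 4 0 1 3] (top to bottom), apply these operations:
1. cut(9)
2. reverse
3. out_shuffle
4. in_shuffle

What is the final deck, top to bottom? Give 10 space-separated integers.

Answer: 6 1 9 7 8 0 5 2 3 4

Derivation:
After op 1 (cut(9)): [3 8 6 2 7 5 9 4 0 1]
After op 2 (reverse): [1 0 4 9 5 7 2 6 8 3]
After op 3 (out_shuffle): [1 7 0 2 4 6 9 8 5 3]
After op 4 (in_shuffle): [6 1 9 7 8 0 5 2 3 4]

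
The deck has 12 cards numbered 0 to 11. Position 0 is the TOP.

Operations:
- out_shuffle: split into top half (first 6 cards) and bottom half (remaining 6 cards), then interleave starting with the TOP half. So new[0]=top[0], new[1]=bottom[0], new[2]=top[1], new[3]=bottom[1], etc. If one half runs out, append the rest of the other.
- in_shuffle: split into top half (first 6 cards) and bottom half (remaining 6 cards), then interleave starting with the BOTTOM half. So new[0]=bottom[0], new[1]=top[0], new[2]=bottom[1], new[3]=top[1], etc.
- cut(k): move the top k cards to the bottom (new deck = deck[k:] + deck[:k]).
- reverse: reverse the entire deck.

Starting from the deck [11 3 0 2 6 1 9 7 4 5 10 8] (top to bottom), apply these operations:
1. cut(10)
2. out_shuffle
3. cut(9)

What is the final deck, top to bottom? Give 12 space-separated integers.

Answer: 4 2 5 10 6 8 1 11 9 3 7 0

Derivation:
After op 1 (cut(10)): [10 8 11 3 0 2 6 1 9 7 4 5]
After op 2 (out_shuffle): [10 6 8 1 11 9 3 7 0 4 2 5]
After op 3 (cut(9)): [4 2 5 10 6 8 1 11 9 3 7 0]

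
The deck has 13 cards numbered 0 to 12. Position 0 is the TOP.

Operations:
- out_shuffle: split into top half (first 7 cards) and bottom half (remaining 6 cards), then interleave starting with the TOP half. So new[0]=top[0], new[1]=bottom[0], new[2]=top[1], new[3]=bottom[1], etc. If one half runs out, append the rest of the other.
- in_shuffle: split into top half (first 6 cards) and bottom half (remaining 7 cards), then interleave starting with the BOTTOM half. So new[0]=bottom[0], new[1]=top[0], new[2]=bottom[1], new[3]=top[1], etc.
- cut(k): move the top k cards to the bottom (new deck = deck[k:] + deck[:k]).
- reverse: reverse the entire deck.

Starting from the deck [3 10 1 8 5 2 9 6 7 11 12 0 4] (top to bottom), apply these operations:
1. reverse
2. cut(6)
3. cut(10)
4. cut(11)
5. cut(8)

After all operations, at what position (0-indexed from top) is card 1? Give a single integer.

Answer: 1

Derivation:
After op 1 (reverse): [4 0 12 11 7 6 9 2 5 8 1 10 3]
After op 2 (cut(6)): [9 2 5 8 1 10 3 4 0 12 11 7 6]
After op 3 (cut(10)): [11 7 6 9 2 5 8 1 10 3 4 0 12]
After op 4 (cut(11)): [0 12 11 7 6 9 2 5 8 1 10 3 4]
After op 5 (cut(8)): [8 1 10 3 4 0 12 11 7 6 9 2 5]
Card 1 is at position 1.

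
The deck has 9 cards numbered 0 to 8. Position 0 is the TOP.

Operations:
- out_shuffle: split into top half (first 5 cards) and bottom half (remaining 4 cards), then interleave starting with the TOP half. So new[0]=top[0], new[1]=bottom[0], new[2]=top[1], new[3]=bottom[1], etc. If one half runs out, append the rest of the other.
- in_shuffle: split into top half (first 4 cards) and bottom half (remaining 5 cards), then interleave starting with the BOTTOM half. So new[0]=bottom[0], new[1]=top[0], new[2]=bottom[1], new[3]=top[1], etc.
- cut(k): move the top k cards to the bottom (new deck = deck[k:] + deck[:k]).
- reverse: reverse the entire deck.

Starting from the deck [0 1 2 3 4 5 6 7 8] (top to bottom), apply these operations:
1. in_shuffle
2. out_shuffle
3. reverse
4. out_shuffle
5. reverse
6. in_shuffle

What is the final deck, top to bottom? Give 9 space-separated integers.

Answer: 1 5 0 4 8 3 7 2 6

Derivation:
After op 1 (in_shuffle): [4 0 5 1 6 2 7 3 8]
After op 2 (out_shuffle): [4 2 0 7 5 3 1 8 6]
After op 3 (reverse): [6 8 1 3 5 7 0 2 4]
After op 4 (out_shuffle): [6 7 8 0 1 2 3 4 5]
After op 5 (reverse): [5 4 3 2 1 0 8 7 6]
After op 6 (in_shuffle): [1 5 0 4 8 3 7 2 6]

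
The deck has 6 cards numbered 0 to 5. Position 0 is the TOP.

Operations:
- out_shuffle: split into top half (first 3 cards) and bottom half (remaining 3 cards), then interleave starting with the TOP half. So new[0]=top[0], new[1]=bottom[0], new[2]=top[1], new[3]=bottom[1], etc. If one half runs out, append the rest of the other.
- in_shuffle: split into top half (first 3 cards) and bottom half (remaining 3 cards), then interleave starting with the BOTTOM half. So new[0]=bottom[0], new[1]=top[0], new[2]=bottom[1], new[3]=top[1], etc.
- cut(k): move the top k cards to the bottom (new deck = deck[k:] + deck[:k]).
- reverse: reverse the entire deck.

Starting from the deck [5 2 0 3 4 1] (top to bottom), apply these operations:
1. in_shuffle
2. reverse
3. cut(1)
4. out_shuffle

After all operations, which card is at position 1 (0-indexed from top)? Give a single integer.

Answer: 5

Derivation:
After op 1 (in_shuffle): [3 5 4 2 1 0]
After op 2 (reverse): [0 1 2 4 5 3]
After op 3 (cut(1)): [1 2 4 5 3 0]
After op 4 (out_shuffle): [1 5 2 3 4 0]
Position 1: card 5.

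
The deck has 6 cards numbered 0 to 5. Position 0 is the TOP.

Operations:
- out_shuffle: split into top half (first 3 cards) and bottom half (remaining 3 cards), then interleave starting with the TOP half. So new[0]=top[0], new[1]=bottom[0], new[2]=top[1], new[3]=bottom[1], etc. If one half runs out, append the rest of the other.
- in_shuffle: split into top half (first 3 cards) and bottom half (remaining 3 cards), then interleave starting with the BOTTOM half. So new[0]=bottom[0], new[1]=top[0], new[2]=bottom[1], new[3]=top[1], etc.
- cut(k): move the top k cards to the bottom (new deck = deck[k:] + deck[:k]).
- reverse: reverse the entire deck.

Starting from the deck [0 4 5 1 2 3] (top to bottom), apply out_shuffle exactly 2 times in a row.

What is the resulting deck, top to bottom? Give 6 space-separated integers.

Answer: 0 2 1 5 4 3

Derivation:
After op 1 (out_shuffle): [0 1 4 2 5 3]
After op 2 (out_shuffle): [0 2 1 5 4 3]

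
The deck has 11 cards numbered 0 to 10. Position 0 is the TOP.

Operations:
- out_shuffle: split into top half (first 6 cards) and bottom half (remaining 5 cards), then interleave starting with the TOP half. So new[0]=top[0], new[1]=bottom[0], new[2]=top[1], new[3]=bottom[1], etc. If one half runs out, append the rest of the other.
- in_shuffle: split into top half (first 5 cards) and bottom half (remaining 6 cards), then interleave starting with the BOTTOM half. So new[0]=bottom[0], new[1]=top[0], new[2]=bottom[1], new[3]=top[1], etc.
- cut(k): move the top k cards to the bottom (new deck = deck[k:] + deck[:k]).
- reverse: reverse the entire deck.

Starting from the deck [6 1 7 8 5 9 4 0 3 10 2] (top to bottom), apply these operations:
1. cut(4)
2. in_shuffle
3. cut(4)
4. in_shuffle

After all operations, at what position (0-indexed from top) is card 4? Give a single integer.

Answer: 3

Derivation:
After op 1 (cut(4)): [5 9 4 0 3 10 2 6 1 7 8]
After op 2 (in_shuffle): [10 5 2 9 6 4 1 0 7 3 8]
After op 3 (cut(4)): [6 4 1 0 7 3 8 10 5 2 9]
After op 4 (in_shuffle): [3 6 8 4 10 1 5 0 2 7 9]
Card 4 is at position 3.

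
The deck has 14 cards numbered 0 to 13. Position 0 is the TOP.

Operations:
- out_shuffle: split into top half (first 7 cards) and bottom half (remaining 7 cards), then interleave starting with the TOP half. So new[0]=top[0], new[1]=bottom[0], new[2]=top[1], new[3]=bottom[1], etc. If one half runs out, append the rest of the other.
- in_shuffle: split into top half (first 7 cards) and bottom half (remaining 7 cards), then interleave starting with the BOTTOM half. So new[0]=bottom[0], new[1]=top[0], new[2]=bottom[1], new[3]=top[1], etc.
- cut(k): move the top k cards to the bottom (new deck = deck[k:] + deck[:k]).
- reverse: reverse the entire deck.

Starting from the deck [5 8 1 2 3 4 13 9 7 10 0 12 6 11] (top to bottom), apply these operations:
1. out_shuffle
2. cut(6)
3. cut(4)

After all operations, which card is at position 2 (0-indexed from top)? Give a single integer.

Answer: 13

Derivation:
After op 1 (out_shuffle): [5 9 8 7 1 10 2 0 3 12 4 6 13 11]
After op 2 (cut(6)): [2 0 3 12 4 6 13 11 5 9 8 7 1 10]
After op 3 (cut(4)): [4 6 13 11 5 9 8 7 1 10 2 0 3 12]
Position 2: card 13.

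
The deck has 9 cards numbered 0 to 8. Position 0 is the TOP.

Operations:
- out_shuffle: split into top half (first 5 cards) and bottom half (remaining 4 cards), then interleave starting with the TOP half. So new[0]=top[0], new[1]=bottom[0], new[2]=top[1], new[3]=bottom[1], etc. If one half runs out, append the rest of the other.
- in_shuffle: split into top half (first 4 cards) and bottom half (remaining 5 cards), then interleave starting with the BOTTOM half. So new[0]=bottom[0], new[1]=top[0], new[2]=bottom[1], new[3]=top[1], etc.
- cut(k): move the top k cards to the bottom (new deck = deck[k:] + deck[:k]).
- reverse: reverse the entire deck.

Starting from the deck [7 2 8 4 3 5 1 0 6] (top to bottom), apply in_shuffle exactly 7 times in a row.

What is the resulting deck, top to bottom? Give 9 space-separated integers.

Answer: 3 7 5 2 1 8 0 4 6

Derivation:
After op 1 (in_shuffle): [3 7 5 2 1 8 0 4 6]
After op 2 (in_shuffle): [1 3 8 7 0 5 4 2 6]
After op 3 (in_shuffle): [0 1 5 3 4 8 2 7 6]
After op 4 (in_shuffle): [4 0 8 1 2 5 7 3 6]
After op 5 (in_shuffle): [2 4 5 0 7 8 3 1 6]
After op 6 (in_shuffle): [7 2 8 4 3 5 1 0 6]
After op 7 (in_shuffle): [3 7 5 2 1 8 0 4 6]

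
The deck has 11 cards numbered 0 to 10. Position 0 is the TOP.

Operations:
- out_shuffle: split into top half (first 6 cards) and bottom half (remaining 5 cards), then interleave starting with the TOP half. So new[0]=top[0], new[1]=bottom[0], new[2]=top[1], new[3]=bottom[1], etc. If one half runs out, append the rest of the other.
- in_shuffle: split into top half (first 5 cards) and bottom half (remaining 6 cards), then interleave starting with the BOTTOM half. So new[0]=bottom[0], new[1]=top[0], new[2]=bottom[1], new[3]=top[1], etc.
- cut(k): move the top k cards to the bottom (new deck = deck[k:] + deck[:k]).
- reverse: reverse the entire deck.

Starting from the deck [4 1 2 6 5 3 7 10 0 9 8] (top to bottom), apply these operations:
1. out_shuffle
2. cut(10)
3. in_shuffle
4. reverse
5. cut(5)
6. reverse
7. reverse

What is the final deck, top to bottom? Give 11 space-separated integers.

After op 1 (out_shuffle): [4 7 1 10 2 0 6 9 5 8 3]
After op 2 (cut(10)): [3 4 7 1 10 2 0 6 9 5 8]
After op 3 (in_shuffle): [2 3 0 4 6 7 9 1 5 10 8]
After op 4 (reverse): [8 10 5 1 9 7 6 4 0 3 2]
After op 5 (cut(5)): [7 6 4 0 3 2 8 10 5 1 9]
After op 6 (reverse): [9 1 5 10 8 2 3 0 4 6 7]
After op 7 (reverse): [7 6 4 0 3 2 8 10 5 1 9]

Answer: 7 6 4 0 3 2 8 10 5 1 9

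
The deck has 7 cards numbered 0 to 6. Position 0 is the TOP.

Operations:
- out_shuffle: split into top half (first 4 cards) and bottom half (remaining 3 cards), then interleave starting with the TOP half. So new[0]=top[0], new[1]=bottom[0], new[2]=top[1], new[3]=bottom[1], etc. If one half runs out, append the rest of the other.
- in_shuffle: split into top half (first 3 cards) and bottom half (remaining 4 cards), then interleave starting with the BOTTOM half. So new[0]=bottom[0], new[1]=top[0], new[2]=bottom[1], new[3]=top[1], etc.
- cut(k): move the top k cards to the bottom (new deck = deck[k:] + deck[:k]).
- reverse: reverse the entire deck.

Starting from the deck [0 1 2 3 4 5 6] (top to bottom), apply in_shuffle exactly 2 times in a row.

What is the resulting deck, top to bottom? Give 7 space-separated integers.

After op 1 (in_shuffle): [3 0 4 1 5 2 6]
After op 2 (in_shuffle): [1 3 5 0 2 4 6]

Answer: 1 3 5 0 2 4 6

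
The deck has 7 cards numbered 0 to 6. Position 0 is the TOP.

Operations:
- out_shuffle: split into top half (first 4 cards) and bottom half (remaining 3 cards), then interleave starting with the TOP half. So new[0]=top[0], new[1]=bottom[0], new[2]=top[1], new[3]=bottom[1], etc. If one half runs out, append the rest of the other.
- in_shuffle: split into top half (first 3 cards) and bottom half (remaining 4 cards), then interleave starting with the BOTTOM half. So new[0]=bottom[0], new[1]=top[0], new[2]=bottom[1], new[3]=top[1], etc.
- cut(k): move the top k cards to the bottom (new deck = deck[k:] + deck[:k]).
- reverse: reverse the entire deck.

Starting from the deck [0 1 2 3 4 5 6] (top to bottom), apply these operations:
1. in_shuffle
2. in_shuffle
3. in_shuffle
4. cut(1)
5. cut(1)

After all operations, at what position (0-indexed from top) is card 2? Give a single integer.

After op 1 (in_shuffle): [3 0 4 1 5 2 6]
After op 2 (in_shuffle): [1 3 5 0 2 4 6]
After op 3 (in_shuffle): [0 1 2 3 4 5 6]
After op 4 (cut(1)): [1 2 3 4 5 6 0]
After op 5 (cut(1)): [2 3 4 5 6 0 1]
Card 2 is at position 0.

Answer: 0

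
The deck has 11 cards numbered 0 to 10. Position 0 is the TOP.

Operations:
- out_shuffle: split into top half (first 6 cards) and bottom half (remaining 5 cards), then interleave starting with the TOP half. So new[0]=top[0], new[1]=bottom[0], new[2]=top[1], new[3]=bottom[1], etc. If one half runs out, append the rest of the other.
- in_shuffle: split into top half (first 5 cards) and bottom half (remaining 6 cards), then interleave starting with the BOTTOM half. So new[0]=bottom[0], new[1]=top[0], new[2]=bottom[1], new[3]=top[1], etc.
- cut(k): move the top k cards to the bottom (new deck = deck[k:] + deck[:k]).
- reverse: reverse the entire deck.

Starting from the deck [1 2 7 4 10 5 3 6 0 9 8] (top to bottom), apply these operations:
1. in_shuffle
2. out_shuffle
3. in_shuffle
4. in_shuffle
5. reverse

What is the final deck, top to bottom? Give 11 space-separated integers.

After op 1 (in_shuffle): [5 1 3 2 6 7 0 4 9 10 8]
After op 2 (out_shuffle): [5 0 1 4 3 9 2 10 6 8 7]
After op 3 (in_shuffle): [9 5 2 0 10 1 6 4 8 3 7]
After op 4 (in_shuffle): [1 9 6 5 4 2 8 0 3 10 7]
After op 5 (reverse): [7 10 3 0 8 2 4 5 6 9 1]

Answer: 7 10 3 0 8 2 4 5 6 9 1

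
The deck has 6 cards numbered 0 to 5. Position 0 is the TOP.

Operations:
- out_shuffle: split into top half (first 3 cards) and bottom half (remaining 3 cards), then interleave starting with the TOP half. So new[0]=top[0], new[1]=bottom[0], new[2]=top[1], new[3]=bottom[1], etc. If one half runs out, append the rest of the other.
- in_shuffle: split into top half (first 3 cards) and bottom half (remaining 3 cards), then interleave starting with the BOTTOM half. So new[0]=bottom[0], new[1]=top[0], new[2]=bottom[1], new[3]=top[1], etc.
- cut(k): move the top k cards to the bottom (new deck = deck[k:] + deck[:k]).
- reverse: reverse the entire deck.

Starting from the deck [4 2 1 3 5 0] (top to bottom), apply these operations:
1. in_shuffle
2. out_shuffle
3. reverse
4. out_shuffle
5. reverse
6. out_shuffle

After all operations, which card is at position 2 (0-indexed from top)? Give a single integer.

After op 1 (in_shuffle): [3 4 5 2 0 1]
After op 2 (out_shuffle): [3 2 4 0 5 1]
After op 3 (reverse): [1 5 0 4 2 3]
After op 4 (out_shuffle): [1 4 5 2 0 3]
After op 5 (reverse): [3 0 2 5 4 1]
After op 6 (out_shuffle): [3 5 0 4 2 1]
Position 2: card 0.

Answer: 0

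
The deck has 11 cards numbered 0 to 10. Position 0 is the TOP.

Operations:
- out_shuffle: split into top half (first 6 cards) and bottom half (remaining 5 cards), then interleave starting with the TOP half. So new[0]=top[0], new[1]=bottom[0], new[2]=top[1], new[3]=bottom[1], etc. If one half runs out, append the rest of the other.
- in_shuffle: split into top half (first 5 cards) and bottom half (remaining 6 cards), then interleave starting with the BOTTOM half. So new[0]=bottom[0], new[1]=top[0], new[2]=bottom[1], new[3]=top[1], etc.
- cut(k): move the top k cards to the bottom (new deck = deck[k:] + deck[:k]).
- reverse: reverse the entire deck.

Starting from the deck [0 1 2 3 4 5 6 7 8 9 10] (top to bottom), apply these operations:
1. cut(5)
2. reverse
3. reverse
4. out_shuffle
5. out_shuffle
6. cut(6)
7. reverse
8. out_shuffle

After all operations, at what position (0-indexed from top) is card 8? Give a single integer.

After op 1 (cut(5)): [5 6 7 8 9 10 0 1 2 3 4]
After op 2 (reverse): [4 3 2 1 0 10 9 8 7 6 5]
After op 3 (reverse): [5 6 7 8 9 10 0 1 2 3 4]
After op 4 (out_shuffle): [5 0 6 1 7 2 8 3 9 4 10]
After op 5 (out_shuffle): [5 8 0 3 6 9 1 4 7 10 2]
After op 6 (cut(6)): [1 4 7 10 2 5 8 0 3 6 9]
After op 7 (reverse): [9 6 3 0 8 5 2 10 7 4 1]
After op 8 (out_shuffle): [9 2 6 10 3 7 0 4 8 1 5]
Card 8 is at position 8.

Answer: 8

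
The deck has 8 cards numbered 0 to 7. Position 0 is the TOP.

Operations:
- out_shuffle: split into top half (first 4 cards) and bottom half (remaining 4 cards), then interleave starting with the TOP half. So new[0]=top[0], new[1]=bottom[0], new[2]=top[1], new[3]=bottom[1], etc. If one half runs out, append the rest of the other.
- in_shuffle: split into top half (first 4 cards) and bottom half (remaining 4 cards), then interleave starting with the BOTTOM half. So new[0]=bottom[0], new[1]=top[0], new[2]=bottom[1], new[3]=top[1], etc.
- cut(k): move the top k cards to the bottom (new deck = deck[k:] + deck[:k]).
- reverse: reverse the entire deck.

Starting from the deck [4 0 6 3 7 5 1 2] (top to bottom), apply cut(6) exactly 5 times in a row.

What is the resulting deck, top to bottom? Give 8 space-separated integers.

After op 1 (cut(6)): [1 2 4 0 6 3 7 5]
After op 2 (cut(6)): [7 5 1 2 4 0 6 3]
After op 3 (cut(6)): [6 3 7 5 1 2 4 0]
After op 4 (cut(6)): [4 0 6 3 7 5 1 2]
After op 5 (cut(6)): [1 2 4 0 6 3 7 5]

Answer: 1 2 4 0 6 3 7 5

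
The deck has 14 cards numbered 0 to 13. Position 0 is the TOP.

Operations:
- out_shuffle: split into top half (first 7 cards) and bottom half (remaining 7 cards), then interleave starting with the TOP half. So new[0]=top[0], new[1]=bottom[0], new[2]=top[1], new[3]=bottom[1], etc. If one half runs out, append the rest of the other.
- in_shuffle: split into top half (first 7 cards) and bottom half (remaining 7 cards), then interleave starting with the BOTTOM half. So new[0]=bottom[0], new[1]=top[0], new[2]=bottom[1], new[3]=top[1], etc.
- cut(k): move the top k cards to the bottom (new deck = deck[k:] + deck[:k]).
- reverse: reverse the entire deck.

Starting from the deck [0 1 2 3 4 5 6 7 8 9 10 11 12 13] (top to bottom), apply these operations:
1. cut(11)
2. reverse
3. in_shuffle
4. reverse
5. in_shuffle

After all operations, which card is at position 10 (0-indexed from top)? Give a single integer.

After op 1 (cut(11)): [11 12 13 0 1 2 3 4 5 6 7 8 9 10]
After op 2 (reverse): [10 9 8 7 6 5 4 3 2 1 0 13 12 11]
After op 3 (in_shuffle): [3 10 2 9 1 8 0 7 13 6 12 5 11 4]
After op 4 (reverse): [4 11 5 12 6 13 7 0 8 1 9 2 10 3]
After op 5 (in_shuffle): [0 4 8 11 1 5 9 12 2 6 10 13 3 7]
Position 10: card 10.

Answer: 10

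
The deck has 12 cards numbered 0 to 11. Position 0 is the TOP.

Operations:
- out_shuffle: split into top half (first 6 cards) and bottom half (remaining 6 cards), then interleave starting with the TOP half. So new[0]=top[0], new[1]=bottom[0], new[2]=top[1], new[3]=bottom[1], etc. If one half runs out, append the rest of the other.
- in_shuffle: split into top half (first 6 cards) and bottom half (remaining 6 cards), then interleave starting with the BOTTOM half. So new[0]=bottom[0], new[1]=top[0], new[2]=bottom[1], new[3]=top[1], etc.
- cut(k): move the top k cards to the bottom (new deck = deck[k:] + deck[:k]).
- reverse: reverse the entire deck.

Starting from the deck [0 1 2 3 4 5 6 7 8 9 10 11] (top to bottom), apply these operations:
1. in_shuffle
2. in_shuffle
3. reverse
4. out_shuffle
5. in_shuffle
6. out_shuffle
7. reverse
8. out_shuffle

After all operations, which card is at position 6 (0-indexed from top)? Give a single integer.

After op 1 (in_shuffle): [6 0 7 1 8 2 9 3 10 4 11 5]
After op 2 (in_shuffle): [9 6 3 0 10 7 4 1 11 8 5 2]
After op 3 (reverse): [2 5 8 11 1 4 7 10 0 3 6 9]
After op 4 (out_shuffle): [2 7 5 10 8 0 11 3 1 6 4 9]
After op 5 (in_shuffle): [11 2 3 7 1 5 6 10 4 8 9 0]
After op 6 (out_shuffle): [11 6 2 10 3 4 7 8 1 9 5 0]
After op 7 (reverse): [0 5 9 1 8 7 4 3 10 2 6 11]
After op 8 (out_shuffle): [0 4 5 3 9 10 1 2 8 6 7 11]
Position 6: card 1.

Answer: 1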